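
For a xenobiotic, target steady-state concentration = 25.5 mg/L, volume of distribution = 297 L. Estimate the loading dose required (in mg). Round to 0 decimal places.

LD = Css × Vd = 25.5 × 297 = 7574 mg

7574 mg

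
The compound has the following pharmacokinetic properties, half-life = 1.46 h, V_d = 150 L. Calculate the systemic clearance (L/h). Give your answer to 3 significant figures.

k = ln2 / t½ = 0.693147 / 1.46 = 0.4748 h⁻¹
CL = k × Vd = 0.4748 × 150 = 71.22 L/h

71.2 L/h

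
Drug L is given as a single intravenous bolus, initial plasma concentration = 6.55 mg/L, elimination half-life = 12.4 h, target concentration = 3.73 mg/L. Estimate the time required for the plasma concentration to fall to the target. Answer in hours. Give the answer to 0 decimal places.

k = ln2 / t½ = 0.693147 / 12.4 = 0.05590 h⁻¹
t = ln(C₀ / C) / k = ln(6.550 / 3.73) / 0.05590
  = ln(1.756) / 0.05590 = 0.5630 / 0.05590 = 10.07 h

10 h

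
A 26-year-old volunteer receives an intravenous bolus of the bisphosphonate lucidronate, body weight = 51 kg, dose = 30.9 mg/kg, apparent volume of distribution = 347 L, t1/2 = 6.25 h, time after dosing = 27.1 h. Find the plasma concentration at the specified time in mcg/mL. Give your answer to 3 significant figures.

Total dose = 30.9 × 51 = 1576 mg
C₀ = Dose / Vd = 1576 / 347 = 4.542 mg/L
k = ln2 / t½ = 0.693147 / 6.25 = 0.1109 h⁻¹
C = C₀ · e^(−k·t) = 4.542 × e^(−0.1109 × 27.1)
  = 4.542 × 0.04952 = 0.2249 mg/L
(0.2249 mg/L = 0.2249 mcg/mL)

0.225 mcg/mL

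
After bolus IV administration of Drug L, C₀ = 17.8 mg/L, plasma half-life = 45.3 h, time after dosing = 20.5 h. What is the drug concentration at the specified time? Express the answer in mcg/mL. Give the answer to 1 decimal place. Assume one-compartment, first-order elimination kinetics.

k = ln2 / t½ = 0.693147 / 45.3 = 0.01530 h⁻¹
C = C₀ · e^(−k·t) = 17.80 × e^(−0.01530 × 20.5)
  = 17.80 × 0.7308 = 13.01 mg/L
(13.01 mg/L = 13.01 mcg/mL)

13.0 mcg/mL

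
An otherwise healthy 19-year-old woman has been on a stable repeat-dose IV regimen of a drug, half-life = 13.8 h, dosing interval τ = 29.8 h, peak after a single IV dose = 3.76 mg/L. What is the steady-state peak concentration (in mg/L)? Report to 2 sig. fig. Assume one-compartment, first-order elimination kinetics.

k = ln2 / t½ = 0.693147 / 13.8 = 0.05023 h⁻¹
e^(−kτ) = e^(−0.05023 × 29.8) = 0.2238
Accumulation ratio R = 1 / (1 − e^(−kτ)) = 1 / (1 − 0.2238) = 1.288
Steady-state peak = C₀ × R = 3.76 × 1.288 = 4.843 mg/L

4.8 mg/L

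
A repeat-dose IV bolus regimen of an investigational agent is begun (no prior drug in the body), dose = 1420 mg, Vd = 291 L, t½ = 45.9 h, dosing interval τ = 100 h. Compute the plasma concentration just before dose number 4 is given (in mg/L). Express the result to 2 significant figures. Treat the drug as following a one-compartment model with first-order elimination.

C₀ per dose = Dose / Vd = 1420 / 291 = 4.880 mg/L
k = ln2 / t½ = 0.693147 / 45.9 = 0.01510 h⁻¹
Fraction remaining after one interval: r = e^(−kτ) = e^(−0.01510 × 100) = 0.2209
Before dose 4, 3 doses have been given (aged 1τ, 2τ, 3τ).
C_trough = C₀ × (r + r² + … + r^3) = C₀ × r(1−r^3)/(1−r)
        = 4.880 × 0.2209 × (1 − 0.01078) / (1 − 0.2209) = 1.369 mg/L

1.4 mg/L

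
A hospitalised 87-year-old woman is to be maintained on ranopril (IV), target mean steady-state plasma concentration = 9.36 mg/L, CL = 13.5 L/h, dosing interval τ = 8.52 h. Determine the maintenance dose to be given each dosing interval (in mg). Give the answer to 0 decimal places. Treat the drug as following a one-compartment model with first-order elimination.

1077 mg

At steady state, Dose/τ = Css × CL.
Dose = Css × CL × τ = 9.36 × 13.50 × 8.52 = 1077 mg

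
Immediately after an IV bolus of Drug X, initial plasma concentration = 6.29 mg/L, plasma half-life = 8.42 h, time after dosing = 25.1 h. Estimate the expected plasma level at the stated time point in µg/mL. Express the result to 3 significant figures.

0.797 µg/mL

k = ln2 / t½ = 0.693147 / 8.42 = 0.08232 h⁻¹
C = C₀ · e^(−k·t) = 6.290 × e^(−0.08232 × 25.1)
  = 6.290 × 0.1267 = 0.7969 mg/L
(0.7969 mg/L = 0.7969 µg/mL)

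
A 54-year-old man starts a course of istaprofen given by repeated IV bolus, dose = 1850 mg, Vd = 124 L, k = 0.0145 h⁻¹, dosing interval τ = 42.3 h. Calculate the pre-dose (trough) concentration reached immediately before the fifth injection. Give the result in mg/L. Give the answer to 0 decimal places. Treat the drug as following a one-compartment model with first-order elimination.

16 mg/L

C₀ per dose = Dose / Vd = 1850 / 124 = 14.92 mg/L
Fraction remaining after one interval: r = e^(−kτ) = e^(−0.01450 × 42.3) = 0.5415
Before dose 5, 4 doses have been given (aged 1τ, 2τ, 3τ, 4τ).
C_trough = C₀ × (r + r² + … + r^4) = C₀ × r(1−r^4)/(1−r)
        = 14.92 × 0.5415 × (1 − 0.08598) / (1 − 0.5415) = 16.11 mg/L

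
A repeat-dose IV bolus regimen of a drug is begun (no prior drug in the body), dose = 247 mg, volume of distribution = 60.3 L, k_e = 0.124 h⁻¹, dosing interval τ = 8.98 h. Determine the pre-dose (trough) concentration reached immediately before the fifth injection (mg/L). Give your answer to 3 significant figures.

C₀ per dose = Dose / Vd = 247 / 60.3 = 4.096 mg/L
Fraction remaining after one interval: r = e^(−kτ) = e^(−0.1240 × 8.98) = 0.3284
Before dose 5, 4 doses have been given (aged 1τ, 2τ, 3τ, 4τ).
C_trough = C₀ × (r + r² + … + r^4) = C₀ × r(1−r^4)/(1−r)
        = 4.096 × 0.3284 × (1 − 0.01163) / (1 − 0.3284) = 1.980 mg/L

1.98 mg/L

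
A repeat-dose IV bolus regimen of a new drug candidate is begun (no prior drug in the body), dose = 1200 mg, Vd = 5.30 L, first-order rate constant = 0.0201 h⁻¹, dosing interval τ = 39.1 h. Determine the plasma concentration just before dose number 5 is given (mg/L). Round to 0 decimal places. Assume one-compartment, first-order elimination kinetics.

C₀ per dose = Dose / Vd = 1200 / 5.30 = 226.4 mg/L
Fraction remaining after one interval: r = e^(−kτ) = e^(−0.02010 × 39.1) = 0.4557
Before dose 5, 4 doses have been given (aged 1τ, 2τ, 3τ, 4τ).
C_trough = C₀ × (r + r² + … + r^4) = C₀ × r(1−r^4)/(1−r)
        = 226.4 × 0.4557 × (1 − 0.04312) / (1 − 0.4557) = 181.4 mg/L

181 mg/L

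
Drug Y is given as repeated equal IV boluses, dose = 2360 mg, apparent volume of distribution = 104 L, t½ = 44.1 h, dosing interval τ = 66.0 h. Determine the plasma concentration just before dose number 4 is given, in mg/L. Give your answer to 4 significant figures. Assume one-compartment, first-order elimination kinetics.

C₀ per dose = Dose / Vd = 2360 / 104 = 22.69 mg/L
k = ln2 / t½ = 0.693147 / 44.1 = 0.01572 h⁻¹
Fraction remaining after one interval: r = e^(−kτ) = e^(−0.01572 × 66.0) = 0.3543
Before dose 4, 3 doses have been given (aged 1τ, 2τ, 3τ).
C_trough = C₀ × (r + r² + … + r^3) = C₀ × r(1−r^3)/(1−r)
        = 22.69 × 0.3543 × (1 − 0.04447) / (1 − 0.3543) = 11.90 mg/L

11.90 mg/L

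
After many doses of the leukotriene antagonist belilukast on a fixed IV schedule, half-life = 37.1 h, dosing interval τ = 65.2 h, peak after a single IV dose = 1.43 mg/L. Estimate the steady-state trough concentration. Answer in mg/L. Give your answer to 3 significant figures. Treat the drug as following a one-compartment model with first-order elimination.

k = ln2 / t½ = 0.693147 / 37.1 = 0.01868 h⁻¹
e^(−kτ) = e^(−0.01868 × 65.2) = 0.2958
Accumulation ratio R = 1 / (1 − e^(−kτ)) = 1 / (1 − 0.2958) = 1.420
Steady-state trough = C₀ × R × e^(−kτ) = 1.43 × 1.420 × 0.2958 = 0.6007 mg/L

0.601 mg/L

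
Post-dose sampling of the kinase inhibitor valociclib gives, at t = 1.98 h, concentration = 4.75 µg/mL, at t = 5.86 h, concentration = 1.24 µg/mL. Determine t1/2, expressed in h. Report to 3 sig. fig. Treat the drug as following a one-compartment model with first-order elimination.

2.00 h

k = ln(C₁/C₂) / (t₂ − t₁) = ln(4.75/1.24) / (5.86 − 1.98)
  = 1.343 / 3.880 = 0.3461 h⁻¹
t½ = ln2 / k = 0.693147 / 0.3461 = 2.003 h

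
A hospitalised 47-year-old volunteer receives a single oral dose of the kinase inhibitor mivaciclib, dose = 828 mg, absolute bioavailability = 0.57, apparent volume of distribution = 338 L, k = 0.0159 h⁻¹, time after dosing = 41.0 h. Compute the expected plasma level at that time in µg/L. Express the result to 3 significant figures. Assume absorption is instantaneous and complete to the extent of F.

Amount reaching circulation = F × Dose = 0.57 × 828.0 = 472.0 mg
C₀ = F·Dose / Vd = 472.0 / 338 = 1.396 mg/L
C = C₀ · e^(−k·t) = 1.396 × e^(−0.01590 × 41.0)
  = 1.396 × 0.5211 = 0.7275 mg/L
Convert: 0.7275 mg/L × 1000 = 727.5 µg/L

728 µg/L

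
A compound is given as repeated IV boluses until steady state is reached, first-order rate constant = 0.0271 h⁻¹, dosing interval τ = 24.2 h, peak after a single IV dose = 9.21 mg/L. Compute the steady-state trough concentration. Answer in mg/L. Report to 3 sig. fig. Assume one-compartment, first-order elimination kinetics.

e^(−kτ) = e^(−0.02710 × 24.2) = 0.5190
Accumulation ratio R = 1 / (1 − e^(−kτ)) = 1 / (1 − 0.5190) = 2.079
Steady-state trough = C₀ × R × e^(−kτ) = 9.21 × 2.079 × 0.5190 = 9.938 mg/L

9.94 mg/L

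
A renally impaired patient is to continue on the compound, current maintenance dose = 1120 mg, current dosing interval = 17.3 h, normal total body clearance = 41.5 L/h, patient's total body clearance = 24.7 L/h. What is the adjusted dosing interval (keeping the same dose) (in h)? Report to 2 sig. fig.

To keep the same average steady-state level, dosing rate must scale with clearance.
CL ratio = 24.7 / 41.5 = 0.5952
New interval (same dose) = 17.3 / 0.5952 = 29.07 h

29 h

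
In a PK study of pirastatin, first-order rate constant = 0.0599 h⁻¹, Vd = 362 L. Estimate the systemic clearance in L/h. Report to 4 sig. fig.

21.68 L/h

CL = k × Vd = 0.0599 × 362 = 21.68 L/h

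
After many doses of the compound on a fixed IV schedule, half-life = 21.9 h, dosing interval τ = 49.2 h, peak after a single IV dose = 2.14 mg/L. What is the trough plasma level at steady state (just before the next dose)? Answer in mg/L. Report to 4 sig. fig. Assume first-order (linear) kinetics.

k = ln2 / t½ = 0.693147 / 21.9 = 0.03165 h⁻¹
e^(−kτ) = e^(−0.03165 × 49.2) = 0.2107
Accumulation ratio R = 1 / (1 − e^(−kτ)) = 1 / (1 − 0.2107) = 1.267
Steady-state trough = C₀ × R × e^(−kτ) = 2.14 × 1.267 × 0.2107 = 0.5713 mg/L

0.5713 mg/L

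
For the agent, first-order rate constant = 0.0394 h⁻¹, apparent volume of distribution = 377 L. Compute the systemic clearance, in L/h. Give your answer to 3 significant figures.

CL = k × Vd = 0.0394 × 377 = 14.85 L/h

14.9 L/h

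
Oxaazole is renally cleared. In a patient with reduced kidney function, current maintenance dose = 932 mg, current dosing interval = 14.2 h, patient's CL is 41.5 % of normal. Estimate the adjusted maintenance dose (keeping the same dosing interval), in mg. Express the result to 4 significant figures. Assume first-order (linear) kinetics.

To keep the same average steady-state level, dosing rate must scale with clearance.
CL ratio = 41.5 / 100 = 0.4150
New dose (same interval) = 932 × 0.4150 = 386.8 mg

386.8 mg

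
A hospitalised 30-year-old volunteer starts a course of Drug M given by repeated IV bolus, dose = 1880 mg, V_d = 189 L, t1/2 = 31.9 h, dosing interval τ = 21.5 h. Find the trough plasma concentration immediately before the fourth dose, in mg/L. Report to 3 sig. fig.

C₀ per dose = Dose / Vd = 1880 / 189 = 9.947 mg/L
k = ln2 / t½ = 0.693147 / 31.9 = 0.02173 h⁻¹
Fraction remaining after one interval: r = e^(−kτ) = e^(−0.02173 × 21.5) = 0.6268
Before dose 4, 3 doses have been given (aged 1τ, 2τ, 3τ).
C_trough = C₀ × (r + r² + … + r^3) = C₀ × r(1−r^3)/(1−r)
        = 9.947 × 0.6268 × (1 − 0.2463) / (1 − 0.6268) = 12.59 mg/L

12.6 mg/L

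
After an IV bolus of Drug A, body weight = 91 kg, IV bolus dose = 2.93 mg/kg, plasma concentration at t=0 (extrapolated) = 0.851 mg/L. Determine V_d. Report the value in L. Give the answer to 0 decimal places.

Dose = 2.93 × 91 = 266.6 mg
Vd = Dose / C₀ = 266.6 / 0.851 = 313.3 L

313 L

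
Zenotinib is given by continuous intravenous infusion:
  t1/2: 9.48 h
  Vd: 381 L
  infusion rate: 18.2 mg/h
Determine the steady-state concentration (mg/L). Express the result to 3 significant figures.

k = ln2 / t½ = 0.693147 / 9.48 = 0.07312 h⁻¹
CL = k × Vd = 0.07312 × 381 = 27.86 L/h
At steady state Css = R₀ / CL = 18.2 / 27.86 = 0.6533 mg/L

0.653 mg/L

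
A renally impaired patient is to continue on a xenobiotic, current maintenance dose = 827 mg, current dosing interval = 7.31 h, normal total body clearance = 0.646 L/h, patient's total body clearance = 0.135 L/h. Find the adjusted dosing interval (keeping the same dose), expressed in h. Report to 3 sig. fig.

35.0 h

To keep the same average steady-state level, dosing rate must scale with clearance.
CL ratio = 0.135 / 0.646 = 0.2090
New interval (same dose) = 7.31 / 0.2090 = 34.98 h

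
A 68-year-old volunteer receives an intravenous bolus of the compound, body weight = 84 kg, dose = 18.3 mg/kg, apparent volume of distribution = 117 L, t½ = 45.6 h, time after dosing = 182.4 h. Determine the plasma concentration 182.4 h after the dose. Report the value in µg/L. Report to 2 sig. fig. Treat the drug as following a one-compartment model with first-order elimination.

820 µg/L

Total dose = 18.3 × 84 = 1537 mg
C₀ = Dose / Vd = 1537 / 117 = 13.14 mg/L
k = ln2 / t½ = 0.693147 / 45.6 = 0.01520 h⁻¹
t / t½ = 182.4 / 45.6 = 4 half-lives
C = C₀ × (1/2)^4 = 13.14 × 0.06250 = 0.8213 mg/L
Convert: 0.8213 mg/L × 1000 = 821.3 µg/L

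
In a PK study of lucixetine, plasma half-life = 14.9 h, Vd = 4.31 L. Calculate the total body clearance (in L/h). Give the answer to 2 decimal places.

0.20 L/h

k = ln2 / t½ = 0.693147 / 14.9 = 0.04652 h⁻¹
CL = k × Vd = 0.04652 × 4.31 = 0.2005 L/h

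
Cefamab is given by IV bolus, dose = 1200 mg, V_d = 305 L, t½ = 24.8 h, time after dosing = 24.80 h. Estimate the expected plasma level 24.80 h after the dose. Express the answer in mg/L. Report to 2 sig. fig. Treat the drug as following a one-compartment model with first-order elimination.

C₀ = Dose / Vd = 1200 / 305 = 3.934 mg/L
k = ln2 / t½ = 0.693147 / 24.8 = 0.02795 h⁻¹
t / t½ = 24.80 / 24.8 = 1 half-lives
C = C₀ × (1/2)^1 = 3.934 × 0.5000 = 1.967 mg/L

2.0 mg/L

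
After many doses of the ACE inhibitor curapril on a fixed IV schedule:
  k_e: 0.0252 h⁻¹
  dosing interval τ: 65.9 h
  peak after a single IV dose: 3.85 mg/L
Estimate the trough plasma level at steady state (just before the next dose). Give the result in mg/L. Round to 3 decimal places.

0.903 mg/L

e^(−kτ) = e^(−0.02520 × 65.9) = 0.1900
Accumulation ratio R = 1 / (1 − e^(−kτ)) = 1 / (1 − 0.1900) = 1.235
Steady-state trough = C₀ × R × e^(−kτ) = 3.85 × 1.235 × 0.1900 = 0.9034 mg/L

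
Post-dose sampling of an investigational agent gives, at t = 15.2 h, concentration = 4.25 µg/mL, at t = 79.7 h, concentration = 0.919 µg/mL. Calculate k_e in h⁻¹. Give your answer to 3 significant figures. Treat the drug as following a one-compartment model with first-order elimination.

k = ln(C₁/C₂) / (t₂ − t₁) = ln(4.25/0.919) / (79.7 − 15.2)
  = 1.531 / 64.50 = 0.02374 h⁻¹

0.0237 h⁻¹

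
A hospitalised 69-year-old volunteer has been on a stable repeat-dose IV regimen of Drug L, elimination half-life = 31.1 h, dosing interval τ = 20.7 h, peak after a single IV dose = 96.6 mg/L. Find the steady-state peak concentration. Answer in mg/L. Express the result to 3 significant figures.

261 mg/L

k = ln2 / t½ = 0.693147 / 31.1 = 0.02229 h⁻¹
e^(−kτ) = e^(−0.02229 × 20.7) = 0.6304
Accumulation ratio R = 1 / (1 − e^(−kτ)) = 1 / (1 − 0.6304) = 2.706
Steady-state peak = C₀ × R = 96.6 × 2.706 = 261.4 mg/L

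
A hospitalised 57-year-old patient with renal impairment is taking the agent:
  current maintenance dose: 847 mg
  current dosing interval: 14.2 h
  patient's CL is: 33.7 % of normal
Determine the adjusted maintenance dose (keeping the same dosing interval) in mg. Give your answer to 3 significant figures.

To keep the same average steady-state level, dosing rate must scale with clearance.
CL ratio = 33.7 / 100 = 0.3370
New dose (same interval) = 847 × 0.3370 = 285.4 mg

285 mg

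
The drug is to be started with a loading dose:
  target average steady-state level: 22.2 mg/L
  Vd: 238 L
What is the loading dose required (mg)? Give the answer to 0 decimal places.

5284 mg

LD = Css × Vd = 22.2 × 238 = 5284 mg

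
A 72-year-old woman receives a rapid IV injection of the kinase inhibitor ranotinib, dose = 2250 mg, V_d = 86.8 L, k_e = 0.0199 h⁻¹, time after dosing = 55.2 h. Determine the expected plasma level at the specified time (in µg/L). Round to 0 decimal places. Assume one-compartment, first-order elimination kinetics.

C₀ = Dose / Vd = 2250 / 86.8 = 25.92 mg/L
C = C₀ · e^(−k·t) = 25.92 × e^(−0.01990 × 55.2)
  = 25.92 × 0.3334 = 8.642 mg/L
Convert: 8.642 mg/L × 1000 = 8642 µg/L

8642 µg/L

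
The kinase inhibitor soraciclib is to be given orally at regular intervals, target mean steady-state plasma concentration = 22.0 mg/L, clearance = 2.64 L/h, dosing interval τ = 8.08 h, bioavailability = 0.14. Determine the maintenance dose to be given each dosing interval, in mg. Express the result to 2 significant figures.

3400 mg

At steady state, F × (Dose/τ) = Css × CL.
Dose = Css × CL × τ / F = 22.0 × 2.640 × 8.08 / 0.14 = 3352 mg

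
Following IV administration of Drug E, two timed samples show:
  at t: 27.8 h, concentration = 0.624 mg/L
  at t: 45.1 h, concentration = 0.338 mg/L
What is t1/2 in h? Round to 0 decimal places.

k = ln(C₁/C₂) / (t₂ − t₁) = ln(0.624/0.338) / (45.1 − 27.8)
  = 0.6131 / 17.30 = 0.03544 h⁻¹
t½ = ln2 / k = 0.693147 / 0.03544 = 19.56 h

20 h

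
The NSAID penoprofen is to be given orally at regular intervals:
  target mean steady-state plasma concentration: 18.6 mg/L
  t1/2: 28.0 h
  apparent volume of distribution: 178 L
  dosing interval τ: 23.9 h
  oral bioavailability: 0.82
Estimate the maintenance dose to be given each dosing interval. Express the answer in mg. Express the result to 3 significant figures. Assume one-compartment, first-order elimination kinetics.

2390 mg

k = ln2 / t½ = 0.693147 / 28.0 = 0.02476 h⁻¹
CL = k × Vd = 0.02476 × 178 = 4.407 L/h
At steady state, F × (Dose/τ) = Css × CL.
Dose = Css × CL × τ / F = 18.6 × 4.407 × 23.9 / 0.82 = 2389 mg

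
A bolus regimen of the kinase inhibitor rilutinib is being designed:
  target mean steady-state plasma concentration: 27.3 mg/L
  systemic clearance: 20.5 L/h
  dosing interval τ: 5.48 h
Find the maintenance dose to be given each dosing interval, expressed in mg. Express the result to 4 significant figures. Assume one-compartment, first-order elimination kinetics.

At steady state, Dose/τ = Css × CL.
Dose = Css × CL × τ = 27.3 × 20.50 × 5.48 = 3067 mg

3067 mg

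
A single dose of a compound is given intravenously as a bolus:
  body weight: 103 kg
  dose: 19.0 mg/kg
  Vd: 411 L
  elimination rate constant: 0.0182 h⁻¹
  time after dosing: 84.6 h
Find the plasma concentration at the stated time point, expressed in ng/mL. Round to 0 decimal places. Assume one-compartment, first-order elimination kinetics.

Total dose = 19.0 × 103 = 1957 mg
C₀ = Dose / Vd = 1957 / 411 = 4.762 mg/L
C = C₀ · e^(−k·t) = 4.762 × e^(−0.01820 × 84.6)
  = 4.762 × 0.2144 = 1.021 mg/L
Convert: 1.021 mg/L × 1000 = 1021 ng/mL

1021 ng/mL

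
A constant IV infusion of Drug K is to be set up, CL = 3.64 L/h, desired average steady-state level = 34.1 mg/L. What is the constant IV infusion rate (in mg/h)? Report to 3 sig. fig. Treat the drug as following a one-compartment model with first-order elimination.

At steady state, infusion rate R₀ = Css × CL = 34.1 × 3.640 = 124.1 mg/h

124 mg/h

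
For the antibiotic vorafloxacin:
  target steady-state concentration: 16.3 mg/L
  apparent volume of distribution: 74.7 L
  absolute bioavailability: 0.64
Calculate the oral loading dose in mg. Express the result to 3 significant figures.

LD = Css × Vd / F = 16.3 × 74.7 / 0.64 = 1903 mg

1900 mg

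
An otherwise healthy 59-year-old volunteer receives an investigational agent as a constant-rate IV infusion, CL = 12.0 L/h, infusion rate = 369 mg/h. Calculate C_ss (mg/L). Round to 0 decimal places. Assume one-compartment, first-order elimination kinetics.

31 mg/L

At steady state Css = R₀ / CL = 369 / 12.00 = 30.75 mg/L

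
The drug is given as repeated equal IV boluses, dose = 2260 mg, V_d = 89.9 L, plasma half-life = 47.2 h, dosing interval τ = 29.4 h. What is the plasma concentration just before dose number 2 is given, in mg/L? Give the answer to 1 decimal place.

16.3 mg/L

C₀ per dose = Dose / Vd = 2260 / 89.9 = 25.14 mg/L
k = ln2 / t½ = 0.693147 / 47.2 = 0.01469 h⁻¹
Fraction remaining after one interval: r = e^(−kτ) = e^(−0.01469 × 29.4) = 0.6493
Before dose 2, 1 dose has been given (aged 1τ).
C_trough = C₀ × r = 25.14 × 0.6493 = 16.32 mg/L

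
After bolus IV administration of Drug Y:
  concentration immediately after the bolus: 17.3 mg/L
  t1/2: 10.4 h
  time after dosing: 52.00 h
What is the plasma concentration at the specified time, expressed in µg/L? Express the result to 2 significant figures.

k = ln2 / t½ = 0.693147 / 10.4 = 0.06665 h⁻¹
t / t½ = 52.00 / 10.4 = 5 half-lives
C = C₀ × (1/2)^5 = 17.30 × 0.03125 = 0.5406 mg/L
Convert: 0.5406 mg/L × 1000 = 540.6 µg/L

540 µg/L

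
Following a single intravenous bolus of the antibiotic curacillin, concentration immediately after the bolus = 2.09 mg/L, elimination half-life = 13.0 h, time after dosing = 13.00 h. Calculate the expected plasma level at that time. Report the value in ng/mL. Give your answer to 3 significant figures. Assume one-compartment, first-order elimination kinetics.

k = ln2 / t½ = 0.693147 / 13.0 = 0.05332 h⁻¹
t / t½ = 13.00 / 13.0 = 1 half-lives
C = C₀ × (1/2)^1 = 2.090 × 0.5000 = 1.045 mg/L
Convert: 1.045 mg/L × 1000 = 1045 ng/mL

1050 ng/mL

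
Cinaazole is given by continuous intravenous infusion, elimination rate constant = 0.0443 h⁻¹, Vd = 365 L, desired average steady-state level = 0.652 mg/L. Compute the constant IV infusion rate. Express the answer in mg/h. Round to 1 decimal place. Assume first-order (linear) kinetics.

10.5 mg/h

CL = k × Vd = 0.04430 × 365 = 16.17 L/h
At steady state, infusion rate R₀ = Css × CL = 0.652 × 16.17 = 10.54 mg/h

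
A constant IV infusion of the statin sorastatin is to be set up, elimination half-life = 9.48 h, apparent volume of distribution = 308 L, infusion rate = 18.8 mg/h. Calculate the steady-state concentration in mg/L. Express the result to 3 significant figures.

k = ln2 / t½ = 0.693147 / 9.48 = 0.07312 h⁻¹
CL = k × Vd = 0.07312 × 308 = 22.52 L/h
At steady state Css = R₀ / CL = 18.8 / 22.52 = 0.8348 mg/L

0.835 mg/L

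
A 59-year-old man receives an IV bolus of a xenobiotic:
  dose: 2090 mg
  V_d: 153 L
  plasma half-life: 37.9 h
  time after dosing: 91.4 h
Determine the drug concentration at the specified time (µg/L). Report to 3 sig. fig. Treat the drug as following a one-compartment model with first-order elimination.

C₀ = Dose / Vd = 2090 / 153 = 13.66 mg/L
k = ln2 / t½ = 0.693147 / 37.9 = 0.01829 h⁻¹
C = C₀ · e^(−k·t) = 13.66 × e^(−0.01829 × 91.4)
  = 13.66 × 0.1879 = 2.567 mg/L
Convert: 2.567 mg/L × 1000 = 2567 µg/L

2570 µg/L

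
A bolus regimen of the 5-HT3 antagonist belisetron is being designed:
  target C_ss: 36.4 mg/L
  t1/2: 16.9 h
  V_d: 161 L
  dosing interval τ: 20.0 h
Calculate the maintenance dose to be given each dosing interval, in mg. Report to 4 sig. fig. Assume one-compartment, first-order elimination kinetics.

k = ln2 / t½ = 0.693147 / 16.9 = 0.04101 h⁻¹
CL = k × Vd = 0.04101 × 161 = 6.603 L/h
At steady state, Dose/τ = Css × CL.
Dose = Css × CL × τ = 36.4 × 6.603 × 20.0 = 4807 mg

4807 mg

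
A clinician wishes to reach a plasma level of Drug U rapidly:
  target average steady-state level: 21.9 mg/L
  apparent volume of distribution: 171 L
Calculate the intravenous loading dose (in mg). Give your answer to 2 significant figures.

3700 mg

LD = Css × Vd = 21.9 × 171 = 3745 mg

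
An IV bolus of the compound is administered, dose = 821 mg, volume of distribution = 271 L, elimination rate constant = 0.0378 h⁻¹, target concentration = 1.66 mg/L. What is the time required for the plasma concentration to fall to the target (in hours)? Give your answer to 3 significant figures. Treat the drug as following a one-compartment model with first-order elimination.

15.9 h

C₀ = Dose / Vd = 821.0 / 271 = 3.030 mg/L
t = ln(C₀ / C) / k = ln(3.030 / 1.66) / 0.03780
  = ln(1.825) / 0.03780 = 0.6016 / 0.03780 = 15.92 h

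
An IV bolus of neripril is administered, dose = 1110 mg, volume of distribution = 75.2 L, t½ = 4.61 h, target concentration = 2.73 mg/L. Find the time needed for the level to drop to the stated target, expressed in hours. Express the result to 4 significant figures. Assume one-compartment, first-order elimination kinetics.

11.22 h

C₀ = Dose / Vd = 1110 / 75.2 = 14.76 mg/L
k = ln2 / t½ = 0.693147 / 4.61 = 0.1504 h⁻¹
t = ln(C₀ / C) / k = ln(14.76 / 2.73) / 0.1504
  = ln(5.407) / 0.1504 = 1.688 / 0.1504 = 11.22 h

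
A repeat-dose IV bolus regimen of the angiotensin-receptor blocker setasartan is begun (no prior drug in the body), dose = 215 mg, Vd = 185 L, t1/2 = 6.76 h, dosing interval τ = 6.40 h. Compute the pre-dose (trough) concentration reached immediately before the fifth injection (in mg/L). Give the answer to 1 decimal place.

C₀ per dose = Dose / Vd = 215 / 185 = 1.162 mg/L
k = ln2 / t½ = 0.693147 / 6.76 = 0.1025 h⁻¹
Fraction remaining after one interval: r = e^(−kτ) = e^(−0.1025 × 6.40) = 0.5189
Before dose 5, 4 doses have been given (aged 1τ, 2τ, 3τ, 4τ).
C_trough = C₀ × (r + r² + … + r^4) = C₀ × r(1−r^4)/(1−r)
        = 1.162 × 0.5189 × (1 − 0.07250) / (1 − 0.5189) = 1.162 mg/L

1.2 mg/L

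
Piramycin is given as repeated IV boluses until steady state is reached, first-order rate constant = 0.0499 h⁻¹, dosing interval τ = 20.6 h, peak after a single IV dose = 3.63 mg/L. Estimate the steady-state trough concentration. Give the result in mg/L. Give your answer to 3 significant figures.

2.02 mg/L

e^(−kτ) = e^(−0.04990 × 20.6) = 0.3577
Accumulation ratio R = 1 / (1 − e^(−kτ)) = 1 / (1 − 0.3577) = 1.557
Steady-state trough = C₀ × R × e^(−kτ) = 3.63 × 1.557 × 0.3577 = 2.022 mg/L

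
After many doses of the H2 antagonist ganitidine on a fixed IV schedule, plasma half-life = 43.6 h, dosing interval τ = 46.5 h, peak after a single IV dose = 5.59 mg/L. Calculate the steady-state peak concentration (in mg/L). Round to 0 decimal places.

11 mg/L

k = ln2 / t½ = 0.693147 / 43.6 = 0.01590 h⁻¹
e^(−kτ) = e^(−0.01590 × 46.5) = 0.4774
Accumulation ratio R = 1 / (1 − e^(−kτ)) = 1 / (1 − 0.4774) = 1.914
Steady-state peak = C₀ × R = 5.59 × 1.914 = 10.70 mg/L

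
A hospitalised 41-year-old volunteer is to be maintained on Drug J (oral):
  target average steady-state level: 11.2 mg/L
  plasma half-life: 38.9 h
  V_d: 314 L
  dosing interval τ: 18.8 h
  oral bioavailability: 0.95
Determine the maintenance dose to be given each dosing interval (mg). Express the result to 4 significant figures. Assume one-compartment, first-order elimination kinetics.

k = ln2 / t½ = 0.693147 / 38.9 = 0.01782 h⁻¹
CL = k × Vd = 0.01782 × 314 = 5.595 L/h
At steady state, F × (Dose/τ) = Css × CL.
Dose = Css × CL × τ / F = 11.2 × 5.595 × 18.8 / 0.95 = 1240 mg

1240 mg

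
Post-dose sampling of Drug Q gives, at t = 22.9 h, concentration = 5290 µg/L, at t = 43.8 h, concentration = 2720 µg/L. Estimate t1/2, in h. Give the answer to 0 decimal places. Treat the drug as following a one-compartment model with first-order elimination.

22 h

k = ln(C₁/C₂) / (t₂ − t₁) = ln(5290/2720) / (43.8 − 22.9)
  = 0.6652 / 20.90 = 0.03183 h⁻¹
t½ = ln2 / k = 0.693147 / 0.03183 = 21.78 h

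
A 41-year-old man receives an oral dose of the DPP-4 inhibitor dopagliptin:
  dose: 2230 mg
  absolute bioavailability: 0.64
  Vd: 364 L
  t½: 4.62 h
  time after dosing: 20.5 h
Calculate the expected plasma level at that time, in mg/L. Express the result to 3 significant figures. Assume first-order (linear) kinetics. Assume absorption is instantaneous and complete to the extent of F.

Amount reaching circulation = F × Dose = 0.64 × 2230 = 1427 mg
C₀ = F·Dose / Vd = 1427 / 364 = 3.920 mg/L
k = ln2 / t½ = 0.693147 / 4.62 = 0.1500 h⁻¹
C = C₀ · e^(−k·t) = 3.920 × e^(−0.1500 × 20.5)
  = 3.920 × 0.04619 = 0.1811 mg/L

0.181 mg/L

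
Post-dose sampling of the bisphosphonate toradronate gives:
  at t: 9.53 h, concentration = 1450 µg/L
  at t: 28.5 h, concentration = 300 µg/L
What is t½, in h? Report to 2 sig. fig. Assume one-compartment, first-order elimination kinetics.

8.3 h

k = ln(C₁/C₂) / (t₂ − t₁) = ln(1450/300) / (28.5 − 9.53)
  = 1.576 / 18.97 = 0.08308 h⁻¹
t½ = ln2 / k = 0.693147 / 0.08308 = 8.343 h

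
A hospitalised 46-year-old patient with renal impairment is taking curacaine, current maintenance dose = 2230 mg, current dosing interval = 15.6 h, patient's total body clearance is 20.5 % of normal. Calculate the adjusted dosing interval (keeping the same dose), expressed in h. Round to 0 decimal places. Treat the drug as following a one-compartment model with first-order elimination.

76 h

To keep the same average steady-state level, dosing rate must scale with clearance.
CL ratio = 20.5 / 100 = 0.2050
New interval (same dose) = 15.6 / 0.2050 = 76.10 h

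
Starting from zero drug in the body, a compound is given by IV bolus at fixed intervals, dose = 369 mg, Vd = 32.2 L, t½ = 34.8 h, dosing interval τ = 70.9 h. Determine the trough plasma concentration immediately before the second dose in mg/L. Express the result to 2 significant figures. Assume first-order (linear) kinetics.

2.8 mg/L

C₀ per dose = Dose / Vd = 369 / 32.2 = 11.46 mg/L
k = ln2 / t½ = 0.693147 / 34.8 = 0.01992 h⁻¹
Fraction remaining after one interval: r = e^(−kτ) = e^(−0.01992 × 70.9) = 0.2436
Before dose 2, 1 dose has been given (aged 1τ).
C_trough = C₀ × r = 11.46 × 0.2436 = 2.792 mg/L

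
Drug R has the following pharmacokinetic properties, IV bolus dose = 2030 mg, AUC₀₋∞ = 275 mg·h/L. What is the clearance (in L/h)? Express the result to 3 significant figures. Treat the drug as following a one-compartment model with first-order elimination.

CL = Dose / AUC = 2030 / 275 = 7.382 L/h

7.38 L/h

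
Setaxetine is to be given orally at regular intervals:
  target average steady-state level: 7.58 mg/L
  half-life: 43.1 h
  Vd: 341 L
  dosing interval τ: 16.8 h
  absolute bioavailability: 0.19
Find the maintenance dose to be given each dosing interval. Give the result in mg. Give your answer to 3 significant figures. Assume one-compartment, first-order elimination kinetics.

3680 mg

k = ln2 / t½ = 0.693147 / 43.1 = 0.01608 h⁻¹
CL = k × Vd = 0.01608 × 341 = 5.483 L/h
At steady state, F × (Dose/τ) = Css × CL.
Dose = Css × CL × τ / F = 7.58 × 5.483 × 16.8 / 0.19 = 3675 mg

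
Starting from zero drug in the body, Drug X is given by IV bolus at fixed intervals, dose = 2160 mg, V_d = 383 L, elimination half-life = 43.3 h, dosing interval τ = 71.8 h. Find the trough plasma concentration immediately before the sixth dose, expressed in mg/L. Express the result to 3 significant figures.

2.61 mg/L

C₀ per dose = Dose / Vd = 2160 / 383 = 5.640 mg/L
k = ln2 / t½ = 0.693147 / 43.3 = 0.01601 h⁻¹
Fraction remaining after one interval: r = e^(−kτ) = e^(−0.01601 × 71.8) = 0.3168
Before dose 6, 5 doses have been given (aged 1τ, 2τ, 3τ, 4τ, 5τ).
C_trough = C₀ × (r + r² + … + r^5) = C₀ × r(1−r^5)/(1−r)
        = 5.640 × 0.3168 × (1 − 0.003191) / (1 − 0.3168) = 2.607 mg/L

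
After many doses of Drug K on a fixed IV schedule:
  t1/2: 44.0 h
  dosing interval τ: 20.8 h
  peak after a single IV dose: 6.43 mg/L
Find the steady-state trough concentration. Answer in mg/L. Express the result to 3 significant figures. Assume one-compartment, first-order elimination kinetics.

16.6 mg/L

k = ln2 / t½ = 0.693147 / 44.0 = 0.01575 h⁻¹
e^(−kτ) = e^(−0.01575 × 20.8) = 0.7207
Accumulation ratio R = 1 / (1 − e^(−kτ)) = 1 / (1 − 0.7207) = 3.580
Steady-state trough = C₀ × R × e^(−kτ) = 6.43 × 3.580 × 0.7207 = 16.59 mg/L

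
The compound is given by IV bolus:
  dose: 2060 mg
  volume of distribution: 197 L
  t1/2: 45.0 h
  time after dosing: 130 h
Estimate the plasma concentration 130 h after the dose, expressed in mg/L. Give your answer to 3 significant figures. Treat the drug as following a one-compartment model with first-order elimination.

C₀ = Dose / Vd = 2060 / 197 = 10.46 mg/L
k = ln2 / t½ = 0.693147 / 45.0 = 0.01540 h⁻¹
C = C₀ · e^(−k·t) = 10.46 × e^(−0.01540 × 130)
  = 10.46 × 0.1351 = 1.413 mg/L

1.41 mg/L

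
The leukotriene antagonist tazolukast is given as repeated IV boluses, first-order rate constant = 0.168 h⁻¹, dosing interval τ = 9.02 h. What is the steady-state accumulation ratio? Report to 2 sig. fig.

e^(−kτ) = e^(−0.1680 × 9.02) = 0.2197
Accumulation ratio R = 1 / (1 − e^(−kτ)) = 1 / (1 − 0.2197) = 1.282

1.3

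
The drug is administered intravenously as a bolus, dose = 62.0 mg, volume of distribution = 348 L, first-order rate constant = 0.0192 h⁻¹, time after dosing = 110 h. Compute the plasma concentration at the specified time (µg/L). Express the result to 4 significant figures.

C₀ = Dose / Vd = 62.00 / 348 = 0.1782 mg/L
C = C₀ · e^(−k·t) = 0.1782 × e^(−0.01920 × 110)
  = 0.1782 × 0.1210 = 0.02156 mg/L
Convert: 0.02156 mg/L × 1000 = 21.56 µg/L

21.56 µg/L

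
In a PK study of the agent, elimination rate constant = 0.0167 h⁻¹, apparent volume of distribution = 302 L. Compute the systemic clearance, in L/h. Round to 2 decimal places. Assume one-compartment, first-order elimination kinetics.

CL = k × Vd = 0.0167 × 302 = 5.043 L/h

5.04 L/h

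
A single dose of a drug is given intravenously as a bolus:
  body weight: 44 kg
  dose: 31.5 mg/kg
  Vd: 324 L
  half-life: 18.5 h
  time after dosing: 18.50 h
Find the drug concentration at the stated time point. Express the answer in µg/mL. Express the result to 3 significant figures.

2.14 µg/mL

Total dose = 31.5 × 44 = 1386 mg
C₀ = Dose / Vd = 1386 / 324 = 4.278 mg/L
k = ln2 / t½ = 0.693147 / 18.5 = 0.03747 h⁻¹
t / t½ = 18.50 / 18.5 = 1 half-lives
C = C₀ × (1/2)^1 = 4.278 × 0.5000 = 2.139 mg/L
(2.139 mg/L = 2.139 µg/mL)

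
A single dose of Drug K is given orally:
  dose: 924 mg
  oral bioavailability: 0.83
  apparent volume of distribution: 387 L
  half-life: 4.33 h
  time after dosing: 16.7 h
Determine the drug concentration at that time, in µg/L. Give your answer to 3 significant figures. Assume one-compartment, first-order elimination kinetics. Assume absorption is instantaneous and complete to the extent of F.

Amount reaching circulation = F × Dose = 0.83 × 924.0 = 766.9 mg
C₀ = F·Dose / Vd = 766.9 / 387 = 1.982 mg/L
k = ln2 / t½ = 0.693147 / 4.33 = 0.1601 h⁻¹
C = C₀ · e^(−k·t) = 1.982 × e^(−0.1601 × 16.7)
  = 1.982 × 0.06900 = 0.1368 mg/L
Convert: 0.1368 mg/L × 1000 = 136.8 µg/L

137 µg/L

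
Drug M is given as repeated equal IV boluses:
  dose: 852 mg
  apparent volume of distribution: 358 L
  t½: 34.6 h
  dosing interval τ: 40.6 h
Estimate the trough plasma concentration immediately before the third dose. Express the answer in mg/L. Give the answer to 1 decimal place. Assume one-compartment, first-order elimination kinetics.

1.5 mg/L

C₀ per dose = Dose / Vd = 852 / 358 = 2.380 mg/L
k = ln2 / t½ = 0.693147 / 34.6 = 0.02003 h⁻¹
Fraction remaining after one interval: r = e^(−kτ) = e^(−0.02003 × 40.6) = 0.4434
Before dose 3, 2 doses have been given (aged 1τ, 2τ).
C_trough = C₀ × (r + r²) = 2.380 × (0.4434 + 0.1966) = 1.523 mg/L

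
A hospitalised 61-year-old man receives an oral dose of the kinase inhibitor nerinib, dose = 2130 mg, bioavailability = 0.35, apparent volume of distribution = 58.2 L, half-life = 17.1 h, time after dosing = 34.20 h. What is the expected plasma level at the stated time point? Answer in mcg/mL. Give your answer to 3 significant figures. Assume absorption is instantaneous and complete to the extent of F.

Amount reaching circulation = F × Dose = 0.35 × 2130 = 745.5 mg
C₀ = F·Dose / Vd = 745.5 / 58.2 = 12.81 mg/L
k = ln2 / t½ = 0.693147 / 17.1 = 0.04053 h⁻¹
t / t½ = 34.20 / 17.1 = 2 half-lives
C = C₀ × (1/2)^2 = 12.81 × 0.2500 = 3.203 mg/L
(3.203 mg/L = 3.203 mcg/mL)

3.20 mcg/mL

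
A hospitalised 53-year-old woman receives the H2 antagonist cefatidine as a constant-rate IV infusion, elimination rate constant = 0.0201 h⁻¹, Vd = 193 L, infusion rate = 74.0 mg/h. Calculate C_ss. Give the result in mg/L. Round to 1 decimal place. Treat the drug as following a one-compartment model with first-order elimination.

CL = k × Vd = 0.02010 × 193 = 3.879 L/h
At steady state Css = R₀ / CL = 74.0 / 3.879 = 19.08 mg/L

19.1 mg/L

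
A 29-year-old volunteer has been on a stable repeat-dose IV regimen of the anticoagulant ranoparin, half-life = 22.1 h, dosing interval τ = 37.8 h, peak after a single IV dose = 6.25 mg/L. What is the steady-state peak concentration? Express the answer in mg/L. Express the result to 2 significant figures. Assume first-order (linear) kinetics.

k = ln2 / t½ = 0.693147 / 22.1 = 0.03136 h⁻¹
e^(−kτ) = e^(−0.03136 × 37.8) = 0.3056
Accumulation ratio R = 1 / (1 − e^(−kτ)) = 1 / (1 − 0.3056) = 1.440
Steady-state peak = C₀ × R = 6.25 × 1.440 = 9.000 mg/L

9.0 mg/L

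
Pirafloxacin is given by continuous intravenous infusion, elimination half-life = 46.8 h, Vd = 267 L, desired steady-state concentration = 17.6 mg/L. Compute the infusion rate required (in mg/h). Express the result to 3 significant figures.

69.6 mg/h

k = ln2 / t½ = 0.693147 / 46.8 = 0.01481 h⁻¹
CL = k × Vd = 0.01481 × 267 = 3.954 L/h
At steady state, infusion rate R₀ = Css × CL = 17.6 × 3.954 = 69.59 mg/h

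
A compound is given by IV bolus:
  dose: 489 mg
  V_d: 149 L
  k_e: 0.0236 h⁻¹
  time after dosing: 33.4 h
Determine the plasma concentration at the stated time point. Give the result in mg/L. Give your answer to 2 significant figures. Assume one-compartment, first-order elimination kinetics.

1.5 mg/L

C₀ = Dose / Vd = 489.0 / 149 = 3.282 mg/L
C = C₀ · e^(−k·t) = 3.282 × e^(−0.02360 × 33.4)
  = 3.282 × 0.4546 = 1.492 mg/L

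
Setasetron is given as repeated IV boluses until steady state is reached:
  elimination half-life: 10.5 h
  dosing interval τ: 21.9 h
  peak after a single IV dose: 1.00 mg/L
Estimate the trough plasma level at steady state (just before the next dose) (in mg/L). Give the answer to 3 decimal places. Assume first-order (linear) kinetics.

k = ln2 / t½ = 0.693147 / 10.5 = 0.06601 h⁻¹
e^(−kτ) = e^(−0.06601 × 21.9) = 0.2356
Accumulation ratio R = 1 / (1 − e^(−kτ)) = 1 / (1 − 0.2356) = 1.308
Steady-state trough = C₀ × R × e^(−kτ) = 1.00 × 1.308 × 0.2356 = 0.3082 mg/L

0.308 mg/L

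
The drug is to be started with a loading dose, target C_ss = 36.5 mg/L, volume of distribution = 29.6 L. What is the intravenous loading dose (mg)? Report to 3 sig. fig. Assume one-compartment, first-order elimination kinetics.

LD = Css × Vd = 36.5 × 29.6 = 1080 mg

1080 mg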